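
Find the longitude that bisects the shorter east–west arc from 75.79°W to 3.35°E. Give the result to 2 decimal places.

Signed shortest Δλ from -75.79° to +3.35° is +79.14°.
Midpoint longitude = -75.79° + (+79.14°)/2 = -75.79° + 39.57° = -36.22°.

36.22°W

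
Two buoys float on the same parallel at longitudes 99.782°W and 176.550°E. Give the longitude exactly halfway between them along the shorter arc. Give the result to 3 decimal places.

Signed shortest Δλ from -99.782° to +176.550° is -83.668°.
Midpoint longitude = -99.782° + (-83.668°)/2 = -99.782° − 41.834° = -141.616°.
(The naïve average (-99.782 + +176.550)/2 = 38.384° is on the wrong side of the globe.)

141.616°W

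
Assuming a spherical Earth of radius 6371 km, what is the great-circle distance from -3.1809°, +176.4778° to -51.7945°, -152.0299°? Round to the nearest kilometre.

6142 km

Δλ = -152.0299 − 176.4778 = -328.5077°; wrapped into (−180°, 180°]: 31.4923°.
Δφ = -51.7945 − -3.1809 = -48.6136°.
a = sin²(Δφ/2) + cos φ₁ · cos φ₂ · sin²(Δλ/2) = 0.214911.
c = 2·atan2(√a, √(1−a)) = 0.96407 rad → d = 6371·c ≈ 6142.12 km.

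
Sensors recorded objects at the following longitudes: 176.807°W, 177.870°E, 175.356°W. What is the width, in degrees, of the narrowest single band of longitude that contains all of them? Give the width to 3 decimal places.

Sort the longitudes: -176.807°, -175.356°, +177.870°.
Eastward gaps between consecutive values (wrapping around): 1.451°, 353.226°, 5.323°.
Largest gap = 353.226° ⇒ minimal covering band is its complement: 360° − 353.226° = 6.774°.
Band runs from +177.870° eastward to -175.356°, crossing the antimeridian.

6.774°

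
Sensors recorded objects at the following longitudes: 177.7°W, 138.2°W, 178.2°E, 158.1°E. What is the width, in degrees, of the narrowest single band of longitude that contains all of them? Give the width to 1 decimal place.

Sort the longitudes: -177.7°, -138.2°, +158.1°, +178.2°.
Eastward gaps between consecutive values (wrapping around): 39.5°, 296.3°, 20.1°, 4.1°.
Largest gap = 296.3° ⇒ minimal covering band is its complement: 360° − 296.3° = 63.7°.
Band runs from +158.1° eastward to -138.2°, crossing the antimeridian.

63.7°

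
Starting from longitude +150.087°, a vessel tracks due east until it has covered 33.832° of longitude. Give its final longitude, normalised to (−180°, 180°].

Start at +150.087°; shift +33.832° → +183.919°.
+183.919° lies outside (−180°, 180°]; subtract 360° → -176.081°.

-176.081°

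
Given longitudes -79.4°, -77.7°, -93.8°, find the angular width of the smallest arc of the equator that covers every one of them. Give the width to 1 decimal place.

Sort the longitudes: -93.8°, -79.4°, -77.7°.
Eastward gaps between consecutive values (wrapping around): 14.4°, 1.7°, 343.9°.
Largest gap = 343.9° ⇒ minimal covering band is its complement: 360° − 343.9° = 16.1°.
Band runs from -93.8° eastward to -77.7°.

16.1°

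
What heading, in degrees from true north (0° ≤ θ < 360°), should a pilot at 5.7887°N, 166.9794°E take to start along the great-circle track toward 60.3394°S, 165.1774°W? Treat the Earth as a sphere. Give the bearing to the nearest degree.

166°

Δλ = -165.1774 − 166.9794 = -332.1568°; wrapped into (−180°, 180°]: 27.8432°.
θ = atan2( sin Δλ · cos φ₂ , cos φ₁ · sin φ₂ − sin φ₁ · cos φ₂ · cos Δλ )
  = atan2(0.23113, -0.90867) = 165.729° → normalised to [0°, 360°): 165.729°.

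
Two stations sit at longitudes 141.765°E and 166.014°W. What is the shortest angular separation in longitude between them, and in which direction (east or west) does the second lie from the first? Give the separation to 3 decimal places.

Raw difference: -166.014 − 141.765 = -307.779°.
Normalise into (−180°, 180°]: -307.779° + 360° = 52.221°.
Positive ⇒ the second point lies to the east; separation 52.221°.

52.221° east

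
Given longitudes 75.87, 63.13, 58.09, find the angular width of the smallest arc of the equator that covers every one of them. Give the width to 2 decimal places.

17.78°

Sort the longitudes: +58.09°, +63.13°, +75.87°.
Eastward gaps between consecutive values (wrapping around): 5.04°, 12.74°, 342.22°.
Largest gap = 342.22° ⇒ minimal covering band is its complement: 360° − 342.22° = 17.78°.
Band runs from +58.09° eastward to +75.87°.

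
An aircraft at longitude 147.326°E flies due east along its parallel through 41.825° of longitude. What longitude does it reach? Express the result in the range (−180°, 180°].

Start at +147.326°; shift +41.825° → +189.151°.
+189.151° lies outside (−180°, 180°]; subtract 360° → -170.849°.

170.849°W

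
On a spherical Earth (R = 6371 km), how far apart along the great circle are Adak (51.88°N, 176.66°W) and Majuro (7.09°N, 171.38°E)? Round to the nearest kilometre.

Δλ = 171.38 − -176.66 = 348.04°; wrapped into (−180°, 180°]: -11.96°.
Δφ = 7.09 − 51.88 = -44.79°.
a = sin²(Δφ/2) + cos φ₁ · cos φ₂ · sin²(Δλ/2) = 0.151802.
c = 2·atan2(√a, √(1−a)) = 0.80043 rad → d = 6371·c ≈ 5099.56 km.

5100 km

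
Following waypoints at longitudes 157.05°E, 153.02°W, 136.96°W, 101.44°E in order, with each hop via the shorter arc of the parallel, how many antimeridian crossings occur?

2

Leg 1: +157.05° → -153.02°, shortest Δλ = 49.93° (east) — crosses 180°.
Leg 2: -153.02° → -136.96°, shortest Δλ = 16.06° (east) — does not cross 180°.
Leg 3: -136.96° → +101.44°, shortest Δλ = -121.6° (west) — crosses 180°.
Total crossings: 2.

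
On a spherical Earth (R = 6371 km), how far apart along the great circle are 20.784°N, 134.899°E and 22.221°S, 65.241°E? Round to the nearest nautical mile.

4828 nmi

Δλ = 65.241 − 134.899 = -69.658°.
Δφ = -22.221 − 20.784 = -43.005°.
a = sin²(Δφ/2) + cos φ₁ · cos φ₂ · sin²(Δλ/2) = 0.416666.
c = 2·atan2(√a, √(1−a)) = 1.40335 rad → d = 6371·c ≈ 8940.72 km ≈ 4827.60 nmi.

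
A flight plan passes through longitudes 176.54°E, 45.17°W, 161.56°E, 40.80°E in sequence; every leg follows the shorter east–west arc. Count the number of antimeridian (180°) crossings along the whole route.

Leg 1: +176.54° → -45.17°, shortest Δλ = 138.29° (east) — crosses 180°.
Leg 2: -45.17° → +161.56°, shortest Δλ = -153.27° (west) — crosses 180°.
Leg 3: +161.56° → +40.80°, shortest Δλ = -120.76° (west) — does not cross 180°.
Total crossings: 2.

2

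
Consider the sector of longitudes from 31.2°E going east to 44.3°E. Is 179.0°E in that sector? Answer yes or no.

No

Band width going east from +31.2° to +44.3°: ((44.3 − 31.2) mod 360) = 13.1°.
Offset of +179.0° east of the west edge: ((179.0 − 31.2) mod 360) = 147.8°.
147.8° > 13.1° ⇒ outside.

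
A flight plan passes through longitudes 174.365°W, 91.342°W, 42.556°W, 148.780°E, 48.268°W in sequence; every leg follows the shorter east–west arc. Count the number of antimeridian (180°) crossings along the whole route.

Leg 1: -174.365° → -91.342°, shortest Δλ = 83.023° (east) — does not cross 180°.
Leg 2: -91.342° → -42.556°, shortest Δλ = 48.786° (east) — does not cross 180°.
Leg 3: -42.556° → +148.780°, shortest Δλ = -168.664° (west) — crosses 180°.
Leg 4: +148.780° → -48.268°, shortest Δλ = 162.952° (east) — crosses 180°.
Total crossings: 2.

2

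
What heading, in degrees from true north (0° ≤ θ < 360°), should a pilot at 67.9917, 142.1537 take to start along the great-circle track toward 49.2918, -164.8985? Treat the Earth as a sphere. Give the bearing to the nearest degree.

Δλ = -164.8985 − 142.1537 = -307.0522°; wrapped into (−180°, 180°]: 52.9478°.
θ = atan2( sin Δλ · cos φ₂ , cos φ₁ · sin φ₂ − sin φ₁ · cos φ₂ · cos Δλ )
  = atan2(0.52052, -0.08028) = 98.767° → normalised to [0°, 360°): 98.767°.

99°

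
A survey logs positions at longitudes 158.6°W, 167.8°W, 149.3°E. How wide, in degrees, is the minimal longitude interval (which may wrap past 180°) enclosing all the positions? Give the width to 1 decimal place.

52.1°

Sort the longitudes: -167.8°, -158.6°, +149.3°.
Eastward gaps between consecutive values (wrapping around): 9.2°, 307.9°, 42.9°.
Largest gap = 307.9° ⇒ minimal covering band is its complement: 360° − 307.9° = 52.1°.
Band runs from +149.3° eastward to -158.6°, crossing the antimeridian.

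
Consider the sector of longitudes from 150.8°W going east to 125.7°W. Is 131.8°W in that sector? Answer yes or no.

Yes

Band width going east from -150.8° to -125.7°: ((-125.7 − -150.8) mod 360) = 25.1°.
Offset of -131.8° east of the west edge: ((-131.8 − -150.8) mod 360) = 19.0°.
19.0° ≤ 25.1° ⇒ inside.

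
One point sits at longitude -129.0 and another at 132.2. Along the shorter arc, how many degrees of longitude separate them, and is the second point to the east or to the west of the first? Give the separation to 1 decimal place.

98.8° west

Raw difference: 132.2 − -129.0 = 261.2°.
Normalise into (−180°, 180°]: 261.2° − 360° = -98.8°.
Negative ⇒ the second point lies to the west; separation 98.8°.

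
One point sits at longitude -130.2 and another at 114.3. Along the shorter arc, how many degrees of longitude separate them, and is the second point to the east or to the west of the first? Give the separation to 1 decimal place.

Raw difference: 114.3 − -130.2 = 244.5°.
Normalise into (−180°, 180°]: 244.5° − 360° = -115.5°.
Negative ⇒ the second point lies to the west; separation 115.5°.

115.5° west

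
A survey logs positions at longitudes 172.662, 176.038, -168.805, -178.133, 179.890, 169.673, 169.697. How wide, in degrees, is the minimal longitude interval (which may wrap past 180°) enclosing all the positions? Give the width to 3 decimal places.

21.522°

Sort the longitudes: -178.133°, -168.805°, +169.673°, +169.697°, +172.662°, +176.038°, +179.890°.
Eastward gaps between consecutive values (wrapping around): 9.328°, 338.478°, 0.024°, 2.965°, 3.376°, 3.852°, 1.977°.
Largest gap = 338.478° ⇒ minimal covering band is its complement: 360° − 338.478° = 21.522°.
Band runs from +169.673° eastward to -168.805°, crossing the antimeridian.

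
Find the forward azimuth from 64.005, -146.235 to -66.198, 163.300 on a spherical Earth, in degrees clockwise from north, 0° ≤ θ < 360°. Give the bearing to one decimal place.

206.2°

Δλ = 163.300 − -146.235 = 309.535°; wrapped into (−180°, 180°]: -50.465°.
θ = atan2( sin Δλ · cos φ₂ , cos φ₁ · sin φ₂ − sin φ₁ · cos φ₂ · cos Δλ )
  = atan2(-0.31125, -0.63192) = -153.777° → normalised to [0°, 360°): 206.223°.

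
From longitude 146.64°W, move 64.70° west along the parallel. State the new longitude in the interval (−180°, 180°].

148.66°E

Start at -146.64°; shift −64.70° → -211.34°.
-211.34° lies outside (−180°, 180°]; add 360° → +148.66°.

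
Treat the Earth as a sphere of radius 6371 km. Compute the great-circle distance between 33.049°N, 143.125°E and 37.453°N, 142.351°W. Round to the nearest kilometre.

Δλ = -142.351 − 143.125 = -285.476°; wrapped into (−180°, 180°]: 74.524°.
Δφ = 37.453 − 33.049 = 4.404°.
a = sin²(Δφ/2) + cos φ₁ · cos φ₂ · sin²(Δλ/2) = 0.245404.
c = 2·atan2(√a, √(1−a)) = 1.03655 rad → d = 6371·c ≈ 6603.87 km.

6604 km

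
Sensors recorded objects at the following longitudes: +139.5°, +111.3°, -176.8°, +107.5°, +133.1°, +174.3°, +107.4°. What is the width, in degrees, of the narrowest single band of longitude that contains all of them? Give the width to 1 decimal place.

75.8°

Sort the longitudes: -176.8°, +107.4°, +107.5°, +111.3°, +133.1°, +139.5°, +174.3°.
Eastward gaps between consecutive values (wrapping around): 284.2°, 0.1°, 3.8°, 21.8°, 6.4°, 34.8°, 8.9°.
Largest gap = 284.2° ⇒ minimal covering band is its complement: 360° − 284.2° = 75.8°.
Band runs from +107.4° eastward to -176.8°, crossing the antimeridian.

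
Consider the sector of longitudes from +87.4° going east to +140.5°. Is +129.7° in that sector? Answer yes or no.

Yes

Band width going east from +87.4° to +140.5°: ((140.5 − 87.4) mod 360) = 53.1°.
Offset of +129.7° east of the west edge: ((129.7 − 87.4) mod 360) = 42.3°.
42.3° ≤ 53.1° ⇒ inside.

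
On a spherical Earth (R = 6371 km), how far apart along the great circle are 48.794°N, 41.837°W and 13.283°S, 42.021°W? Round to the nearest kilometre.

6903 km

Δλ = -42.021 − -41.837 = -0.184°.
Δφ = -13.283 − 48.794 = -62.077°.
a = sin²(Δφ/2) + cos φ₁ · cos φ₂ · sin²(Δλ/2) = 0.265859.
c = 2·atan2(√a, √(1−a)) = 1.08345 rad → d = 6371·c ≈ 6902.67 km.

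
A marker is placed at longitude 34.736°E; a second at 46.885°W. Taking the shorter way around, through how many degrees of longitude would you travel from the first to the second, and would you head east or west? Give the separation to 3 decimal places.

Raw difference: -46.885 − 34.736 = -81.621°.
Normalise into (−180°, 180°]: -81.621° stays -81.621°.
Negative ⇒ the second point lies to the west; separation 81.621°.

81.621° west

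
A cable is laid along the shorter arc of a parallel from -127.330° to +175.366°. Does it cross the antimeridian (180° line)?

Yes

Naïve |175.366 − -127.330| = 302.696° > 180°, so the shorter arc goes the other way round — across 180°.
Signed shortest Δλ = ((175.366 − -127.330 + 180) mod 360) − 180 = -57.304°.
Going west by 57.304° from -127.330° passes through 180° before reaching +175.366°.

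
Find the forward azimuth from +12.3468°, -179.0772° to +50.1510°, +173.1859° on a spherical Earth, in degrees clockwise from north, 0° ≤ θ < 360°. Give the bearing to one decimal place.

Δλ = 173.1859 − -179.0772 = 352.2631°; wrapped into (−180°, 180°]: -7.7369°.
θ = atan2( sin Δλ · cos φ₂ , cos φ₁ · sin φ₂ − sin φ₁ · cos φ₂ · cos Δλ )
  = atan2(-0.08626, 0.61421) = -7.995° → normalised to [0°, 360°): 352.005°.

352.0°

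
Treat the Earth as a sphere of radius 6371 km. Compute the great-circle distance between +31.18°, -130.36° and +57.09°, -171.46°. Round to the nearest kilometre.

Δλ = -171.46 − -130.36 = -41.10°.
Δφ = 57.09 − 31.18 = 25.91°.
a = sin²(Δφ/2) + cos φ₁ · cos φ₂ · sin²(Δλ/2) = 0.107535.
c = 2·atan2(√a, √(1−a)) = 0.66821 rad → d = 6371·c ≈ 4257.20 km.

4257 km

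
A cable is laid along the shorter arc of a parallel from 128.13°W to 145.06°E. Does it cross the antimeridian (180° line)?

Yes

Naïve |145.06 − -128.13| = 273.19° > 180°, so the shorter arc goes the other way round — across 180°.
Signed shortest Δλ = ((145.06 − -128.13 + 180) mod 360) − 180 = -86.81°.
Going west by 86.81° from -128.13° passes through 180° before reaching +145.06°.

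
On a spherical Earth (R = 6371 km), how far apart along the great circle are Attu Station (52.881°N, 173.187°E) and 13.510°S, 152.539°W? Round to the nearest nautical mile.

4361 nmi

Δλ = -152.539 − 173.187 = -325.726°; wrapped into (−180°, 180°]: 34.274°.
Δφ = -13.510 − 52.881 = -66.391°.
a = sin²(Δφ/2) + cos φ₁ · cos φ₂ · sin²(Δλ/2) = 0.350699.
c = 2·atan2(√a, √(1−a)) = 1.26757 rad → d = 6371·c ≈ 8075.68 km ≈ 4360.52 nmi.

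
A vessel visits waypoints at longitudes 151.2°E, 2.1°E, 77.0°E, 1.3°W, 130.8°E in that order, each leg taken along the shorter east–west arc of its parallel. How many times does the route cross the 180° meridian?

0

Leg 1: +151.2° → +2.1°, shortest Δλ = -149.1° (west) — does not cross 180°.
Leg 2: +2.1° → +77.0°, shortest Δλ = 74.9° (east) — does not cross 180°.
Leg 3: +77.0° → -1.3°, shortest Δλ = -78.3° (west) — does not cross 180°.
Leg 4: -1.3° → +130.8°, shortest Δλ = 132.1° (east) — does not cross 180°.
Total crossings: 0.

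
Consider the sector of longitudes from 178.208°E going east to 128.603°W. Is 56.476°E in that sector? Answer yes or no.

Band width going east from +178.208° to -128.603°: ((-128.603 − 178.208) mod 360) = 53.189°.
Offset of +56.476° east of the west edge: ((56.476 − 178.208) mod 360) = 238.268°.
238.268° > 53.189° ⇒ outside.

No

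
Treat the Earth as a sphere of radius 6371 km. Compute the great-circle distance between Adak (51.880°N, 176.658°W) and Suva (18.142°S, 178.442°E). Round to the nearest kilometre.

7801 km

Δλ = 178.442 − -176.658 = 355.100°; wrapped into (−180°, 180°]: -4.900°.
Δφ = -18.142 − 51.880 = -70.022°.
a = sin²(Δφ/2) + cos φ₁ · cos φ₂ · sin²(Δλ/2) = 0.330242.
c = 2·atan2(√a, √(1−a)) = 1.22439 rad → d = 6371·c ≈ 7800.62 km.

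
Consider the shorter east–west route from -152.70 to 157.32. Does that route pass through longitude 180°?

Yes

Naïve |157.32 − -152.70| = 310.02° > 180°, so the shorter arc goes the other way round — across 180°.
Signed shortest Δλ = ((157.32 − -152.70 + 180) mod 360) − 180 = -49.98°.
Going west by 49.98° from -152.70° passes through 180° before reaching +157.32°.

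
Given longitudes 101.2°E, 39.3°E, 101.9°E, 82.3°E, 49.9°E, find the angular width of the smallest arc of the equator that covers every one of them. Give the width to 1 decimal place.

62.6°

Sort the longitudes: +39.3°, +49.9°, +82.3°, +101.2°, +101.9°.
Eastward gaps between consecutive values (wrapping around): 10.6°, 32.4°, 18.9°, 0.7°, 297.4°.
Largest gap = 297.4° ⇒ minimal covering band is its complement: 360° − 297.4° = 62.6°.
Band runs from +39.3° eastward to +101.9°.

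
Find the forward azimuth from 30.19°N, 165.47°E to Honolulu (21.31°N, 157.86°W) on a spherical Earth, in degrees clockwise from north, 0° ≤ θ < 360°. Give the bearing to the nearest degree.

Δλ = -157.86 − 165.47 = -323.33°; wrapped into (−180°, 180°]: 36.67°.
θ = atan2( sin Δλ · cos φ₂ , cos φ₁ · sin φ₂ − sin φ₁ · cos φ₂ · cos Δλ )
  = atan2(0.55637, -0.06165) = 96.323° → normalised to [0°, 360°): 96.323°.

96°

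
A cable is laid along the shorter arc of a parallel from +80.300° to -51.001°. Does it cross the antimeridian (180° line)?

No

Signed shortest Δλ = ((-51.001 − 80.300 + 180) mod 360) − 180 = -131.301°.
Going west by 131.301° from +80.300° reaches -51.001° without touching 180°.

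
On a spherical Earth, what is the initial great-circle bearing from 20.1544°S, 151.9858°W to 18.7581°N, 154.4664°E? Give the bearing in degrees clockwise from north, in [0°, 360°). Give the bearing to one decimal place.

Δλ = 154.4664 − -151.9858 = 306.4522°; wrapped into (−180°, 180°]: -53.5478°.
θ = atan2( sin Δλ · cos φ₂ , cos φ₁ · sin φ₂ − sin φ₁ · cos φ₂ · cos Δλ )
  = atan2(-0.76163, 0.49572) = -56.941° → normalised to [0°, 360°): 303.059°.

303.1°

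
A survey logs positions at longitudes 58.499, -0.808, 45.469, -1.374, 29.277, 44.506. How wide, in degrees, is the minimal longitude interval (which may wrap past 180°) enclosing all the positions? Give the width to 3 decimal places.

59.873°

Sort the longitudes: -1.374°, -0.808°, +29.277°, +44.506°, +45.469°, +58.499°.
Eastward gaps between consecutive values (wrapping around): 0.566°, 30.085°, 15.229°, 0.963°, 13.030°, 300.127°.
Largest gap = 300.127° ⇒ minimal covering band is its complement: 360° − 300.127° = 59.873°.
Band runs from -1.374° eastward to +58.499°.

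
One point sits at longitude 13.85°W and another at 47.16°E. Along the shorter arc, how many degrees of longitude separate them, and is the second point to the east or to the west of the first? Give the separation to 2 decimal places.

61.01° east

Raw difference: 47.16 − -13.85 = 61.01°.
Normalise into (−180°, 180°]: 61.01° stays 61.01°.
Positive ⇒ the second point lies to the east; separation 61.01°.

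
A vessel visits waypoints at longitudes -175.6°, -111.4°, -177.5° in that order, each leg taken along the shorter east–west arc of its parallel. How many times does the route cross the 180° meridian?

Leg 1: -175.6° → -111.4°, shortest Δλ = 64.2° (east) — does not cross 180°.
Leg 2: -111.4° → -177.5°, shortest Δλ = -66.1° (west) — does not cross 180°.
Total crossings: 0.

0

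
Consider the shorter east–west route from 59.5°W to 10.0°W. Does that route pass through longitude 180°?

No

Signed shortest Δλ = ((-10.0 − -59.5 + 180) mod 360) − 180 = 49.5°.
Going east by 49.5° from -59.5° reaches -10.0° without touching 180°.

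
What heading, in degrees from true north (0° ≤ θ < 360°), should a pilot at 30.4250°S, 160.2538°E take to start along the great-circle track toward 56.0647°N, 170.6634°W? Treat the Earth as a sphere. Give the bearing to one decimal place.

15.7°

Δλ = -170.6634 − 160.2538 = -330.9172°; wrapped into (−180°, 180°]: 29.0828°.
θ = atan2( sin Δλ · cos φ₂ , cos φ₁ · sin φ₂ − sin φ₁ · cos φ₂ · cos Δλ )
  = atan2(0.27135, 0.96248) = 15.745° → normalised to [0°, 360°): 15.745°.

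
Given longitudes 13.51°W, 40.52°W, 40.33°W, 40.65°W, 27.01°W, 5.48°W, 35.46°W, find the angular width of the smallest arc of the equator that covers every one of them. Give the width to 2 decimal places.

Sort the longitudes: -40.65°, -40.52°, -40.33°, -35.46°, -27.01°, -13.51°, -5.48°.
Eastward gaps between consecutive values (wrapping around): 0.13°, 0.19°, 4.87°, 8.45°, 13.50°, 8.03°, 324.83°.
Largest gap = 324.83° ⇒ minimal covering band is its complement: 360° − 324.83° = 35.17°.
Band runs from -40.65° eastward to -5.48°.

35.17°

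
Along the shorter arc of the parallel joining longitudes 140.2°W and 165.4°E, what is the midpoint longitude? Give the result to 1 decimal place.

167.4°W

Signed shortest Δλ from -140.2° to +165.4° is -54.4°.
Midpoint longitude = -140.2° + (-54.4°)/2 = -140.2° − 27.2° = -167.4°.
(The naïve average (-140.2 + +165.4)/2 = 12.6° is on the wrong side of the globe.)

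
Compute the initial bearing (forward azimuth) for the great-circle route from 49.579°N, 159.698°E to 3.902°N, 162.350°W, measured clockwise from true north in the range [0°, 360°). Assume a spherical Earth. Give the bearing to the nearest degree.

132°

Δλ = -162.350 − 159.698 = -322.048°; wrapped into (−180°, 180°]: 37.952°.
θ = atan2( sin Δλ · cos φ₂ , cos φ₁ · sin φ₂ − sin φ₁ · cos φ₂ · cos Δλ )
  = atan2(0.61358, -0.55479) = 132.120° → normalised to [0°, 360°): 132.120°.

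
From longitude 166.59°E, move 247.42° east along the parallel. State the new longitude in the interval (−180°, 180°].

54.01°E

Start at +166.59°; shift +247.42° → +414.01°.
+414.01° lies outside (−180°, 180°]; subtract 360° → +54.01°.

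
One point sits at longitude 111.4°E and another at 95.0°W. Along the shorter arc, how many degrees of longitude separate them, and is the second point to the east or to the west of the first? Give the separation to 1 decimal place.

Raw difference: -95.0 − 111.4 = -206.4°.
Normalise into (−180°, 180°]: -206.4° + 360° = 153.6°.
Positive ⇒ the second point lies to the east; separation 153.6°.

153.6° east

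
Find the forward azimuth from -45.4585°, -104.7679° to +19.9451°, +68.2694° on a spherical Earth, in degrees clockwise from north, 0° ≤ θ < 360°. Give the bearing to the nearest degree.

165°

Δλ = 68.2694 − -104.7679 = 173.0373°.
θ = atan2( sin Δλ · cos φ₂ , cos φ₁ · sin φ₂ − sin φ₁ · cos φ₂ · cos Δλ )
  = atan2(0.11395, -0.42578) = 165.017° → normalised to [0°, 360°): 165.017°.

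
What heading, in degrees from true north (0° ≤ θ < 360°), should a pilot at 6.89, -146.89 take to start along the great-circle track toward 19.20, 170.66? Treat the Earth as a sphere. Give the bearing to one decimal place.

290.9°

Δλ = 170.66 − -146.89 = 317.55°; wrapped into (−180°, 180°]: -42.45°.
θ = atan2( sin Δλ · cos φ₂ , cos φ₁ · sin φ₂ − sin φ₁ · cos φ₂ · cos Δλ )
  = atan2(-0.63740, 0.24290) = -69.139° → normalised to [0°, 360°): 290.861°.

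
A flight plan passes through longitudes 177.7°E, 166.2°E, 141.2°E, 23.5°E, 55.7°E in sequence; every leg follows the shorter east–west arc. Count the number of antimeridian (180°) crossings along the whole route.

0

Leg 1: +177.7° → +166.2°, shortest Δλ = -11.5° (west) — does not cross 180°.
Leg 2: +166.2° → +141.2°, shortest Δλ = -25.0° (west) — does not cross 180°.
Leg 3: +141.2° → +23.5°, shortest Δλ = -117.7° (west) — does not cross 180°.
Leg 4: +23.5° → +55.7°, shortest Δλ = 32.2° (east) — does not cross 180°.
Total crossings: 0.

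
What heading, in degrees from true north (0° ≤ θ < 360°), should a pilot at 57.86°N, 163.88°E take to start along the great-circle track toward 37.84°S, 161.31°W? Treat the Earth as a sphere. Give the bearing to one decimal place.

152.8°

Δλ = -161.31 − 163.88 = -325.19°; wrapped into (−180°, 180°]: 34.81°.
θ = atan2( sin Δλ · cos φ₂ , cos φ₁ · sin φ₂ − sin φ₁ · cos φ₂ · cos Δλ )
  = atan2(0.45082, -0.87539) = 152.752° → normalised to [0°, 360°): 152.752°.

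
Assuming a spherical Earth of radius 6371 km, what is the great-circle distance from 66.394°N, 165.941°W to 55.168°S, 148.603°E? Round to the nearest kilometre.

Δλ = 148.603 − -165.941 = 314.544°; wrapped into (−180°, 180°]: -45.456°.
Δφ = -55.168 − 66.394 = -121.562°.
a = sin²(Δφ/2) + cos φ₁ · cos φ₂ · sin²(Δλ/2) = 0.795852.
c = 2·atan2(√a, √(1−a)) = 2.20397 rad → d = 6371·c ≈ 14041.48 km.

14041 km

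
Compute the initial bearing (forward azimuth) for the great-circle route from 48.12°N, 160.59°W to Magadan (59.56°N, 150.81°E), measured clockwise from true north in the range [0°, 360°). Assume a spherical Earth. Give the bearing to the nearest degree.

311°

Δλ = 150.81 − -160.59 = 311.40°; wrapped into (−180°, 180°]: -48.60°.
θ = atan2( sin Δλ · cos φ₂ , cos φ₁ · sin φ₂ − sin φ₁ · cos φ₂ · cos Δλ )
  = atan2(-0.38003, 0.32610) = -49.368° → normalised to [0°, 360°): 310.632°.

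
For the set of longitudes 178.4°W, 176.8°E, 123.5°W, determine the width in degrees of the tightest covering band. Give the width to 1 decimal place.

Sort the longitudes: -178.4°, -123.5°, +176.8°.
Eastward gaps between consecutive values (wrapping around): 54.9°, 300.3°, 4.8°.
Largest gap = 300.3° ⇒ minimal covering band is its complement: 360° − 300.3° = 59.7°.
Band runs from +176.8° eastward to -123.5°, crossing the antimeridian.

59.7°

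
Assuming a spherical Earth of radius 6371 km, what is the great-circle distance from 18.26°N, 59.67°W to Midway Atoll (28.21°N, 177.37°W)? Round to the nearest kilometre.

Δλ = -177.37 − -59.67 = -117.70°.
Δφ = 28.21 − 18.26 = 9.95°.
a = sin²(Δφ/2) + cos φ₁ · cos φ₂ · sin²(Δλ/2) = 0.620445.
c = 2·atan2(√a, √(1−a)) = 1.81408 rad → d = 6371·c ≈ 11557.49 km.

11557 km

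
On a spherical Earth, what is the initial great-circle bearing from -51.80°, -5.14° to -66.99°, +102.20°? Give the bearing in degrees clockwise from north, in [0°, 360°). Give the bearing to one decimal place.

Δλ = 102.20 − -5.14 = 107.34°.
θ = atan2( sin Δλ · cos φ₂ , cos φ₁ · sin φ₂ − sin φ₁ · cos φ₂ · cos Δλ )
  = atan2(0.37313, -0.66076) = 150.547° → normalised to [0°, 360°): 150.547°.

150.5°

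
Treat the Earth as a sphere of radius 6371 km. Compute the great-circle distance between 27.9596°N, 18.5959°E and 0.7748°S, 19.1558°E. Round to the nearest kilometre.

3196 km

Δλ = 19.1558 − 18.5959 = 0.5599°.
Δφ = -0.7748 − 27.9596 = -28.7344°.
a = sin²(Δφ/2) + cos φ₁ · cos φ₂ · sin²(Δλ/2) = 0.061592.
c = 2·atan2(√a, √(1−a)) = 0.50160 rad → d = 6371·c ≈ 3195.68 km.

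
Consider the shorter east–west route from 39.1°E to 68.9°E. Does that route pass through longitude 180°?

No

Signed shortest Δλ = ((68.9 − 39.1 + 180) mod 360) − 180 = 29.8°.
Going east by 29.8° from +39.1° reaches +68.9° without touching 180°.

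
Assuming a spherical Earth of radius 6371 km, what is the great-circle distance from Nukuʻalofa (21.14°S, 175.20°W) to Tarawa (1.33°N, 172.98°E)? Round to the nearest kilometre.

2810 km

Δλ = 172.98 − -175.20 = 348.18°; wrapped into (−180°, 180°]: -11.82°.
Δφ = 1.33 − -21.14 = 22.47°.
a = sin²(Δφ/2) + cos φ₁ · cos φ₂ · sin²(Δλ/2) = 0.047846.
c = 2·atan2(√a, √(1−a)) = 0.44104 rad → d = 6371·c ≈ 2809.87 km.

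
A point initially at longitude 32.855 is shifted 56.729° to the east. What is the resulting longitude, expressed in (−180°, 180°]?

+89.584°

Start at +32.855°; shift +56.729° → +89.584°.
+89.584° already lies in (−180°, 180°].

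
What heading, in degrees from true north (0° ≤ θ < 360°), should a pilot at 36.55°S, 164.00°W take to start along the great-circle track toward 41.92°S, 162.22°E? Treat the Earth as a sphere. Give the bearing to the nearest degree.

Δλ = 162.22 − -164.00 = 326.22°; wrapped into (−180°, 180°]: -33.78°.
θ = atan2( sin Δλ · cos φ₂ , cos φ₁ · sin φ₂ − sin φ₁ · cos φ₂ · cos Δλ )
  = atan2(-0.41371, -0.16839) = -112.148° → normalised to [0°, 360°): 247.852°.

248°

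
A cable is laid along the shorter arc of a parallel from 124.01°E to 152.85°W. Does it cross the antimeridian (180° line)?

Yes

Naïve |-152.85 − 124.01| = 276.86° > 180°, so the shorter arc goes the other way round — across 180°.
Signed shortest Δλ = ((-152.85 − 124.01 + 180) mod 360) − 180 = 83.14°.
Going east by 83.14° from +124.01° passes through 180° before reaching -152.85°.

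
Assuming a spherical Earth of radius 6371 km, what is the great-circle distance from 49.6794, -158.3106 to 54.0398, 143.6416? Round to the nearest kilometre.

3902 km

Δλ = 143.6416 − -158.3106 = 301.9522°; wrapped into (−180°, 180°]: -58.0478°.
Δφ = 54.0398 − 49.6794 = 4.3604°.
a = sin²(Δφ/2) + cos φ₁ · cos φ₂ · sin²(Δλ/2) = 0.090890.
c = 2·atan2(√a, √(1−a)) = 0.61249 rad → d = 6371·c ≈ 3902.17 km.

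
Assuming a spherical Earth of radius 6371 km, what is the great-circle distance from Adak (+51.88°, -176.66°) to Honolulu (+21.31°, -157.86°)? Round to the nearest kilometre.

3766 km

Δλ = -157.86 − -176.66 = 18.80°.
Δφ = 21.31 − 51.88 = -30.57°.
a = sin²(Δφ/2) + cos φ₁ · cos φ₂ · sin²(Δλ/2) = 0.084837.
c = 2·atan2(√a, √(1−a)) = 0.59110 rad → d = 6371·c ≈ 3765.92 km.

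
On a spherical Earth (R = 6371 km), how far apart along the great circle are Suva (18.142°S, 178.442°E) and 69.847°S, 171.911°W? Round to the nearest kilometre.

Δλ = -171.911 − 178.442 = -350.353°; wrapped into (−180°, 180°]: 9.647°.
Δφ = -69.847 − -18.142 = -51.705°.
a = sin²(Δφ/2) + cos φ₁ · cos φ₂ · sin²(Δλ/2) = 0.192460.
c = 2·atan2(√a, √(1−a)) = 0.90831 rad → d = 6371·c ≈ 5786.83 km.

5787 km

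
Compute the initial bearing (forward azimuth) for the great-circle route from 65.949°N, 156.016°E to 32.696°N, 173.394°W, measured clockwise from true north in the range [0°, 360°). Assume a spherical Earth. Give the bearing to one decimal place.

Δλ = -173.394 − 156.016 = -329.410°; wrapped into (−180°, 180°]: 30.590°.
θ = atan2( sin Δλ · cos φ₂ , cos φ₁ · sin φ₂ − sin φ₁ · cos φ₂ · cos Δλ )
  = atan2(0.42826, -0.44139) = 135.865° → normalised to [0°, 360°): 135.865°.

135.9°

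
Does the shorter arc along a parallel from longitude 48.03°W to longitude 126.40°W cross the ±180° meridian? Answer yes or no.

Signed shortest Δλ = ((-126.40 − -48.03 + 180) mod 360) − 180 = -78.37°.
Going west by 78.37° from -48.03° reaches -126.40° without touching 180°.

No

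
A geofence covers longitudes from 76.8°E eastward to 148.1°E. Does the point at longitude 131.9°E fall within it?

Yes

Band width going east from +76.8° to +148.1°: ((148.1 − 76.8) mod 360) = 71.3°.
Offset of +131.9° east of the west edge: ((131.9 − 76.8) mod 360) = 55.1°.
55.1° ≤ 71.3° ⇒ inside.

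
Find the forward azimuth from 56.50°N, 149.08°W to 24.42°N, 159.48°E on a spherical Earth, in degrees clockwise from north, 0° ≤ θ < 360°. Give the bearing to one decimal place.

Δλ = 159.48 − -149.08 = 308.56°; wrapped into (−180°, 180°]: -51.44°.
θ = atan2( sin Δλ · cos φ₂ , cos φ₁ · sin φ₂ − sin φ₁ · cos φ₂ · cos Δλ )
  = atan2(-0.71200, -0.24511) = -108.996° → normalised to [0°, 360°): 251.004°.

251.0°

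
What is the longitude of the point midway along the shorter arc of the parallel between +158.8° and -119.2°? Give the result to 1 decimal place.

Signed shortest Δλ from +158.8° to -119.2° is +82.0°.
Midpoint longitude = +158.8° + (+82.0°)/2 = +158.8° + 41.0° = +199.8°.
Normalise into (−180°, 180°]: -160.2°.
(The naïve average (+158.8 + -119.2)/2 = 19.8° is on the wrong side of the globe.)

-160.2°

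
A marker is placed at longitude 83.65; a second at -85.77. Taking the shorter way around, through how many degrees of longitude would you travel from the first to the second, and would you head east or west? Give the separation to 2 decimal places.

169.42° west

Raw difference: -85.77 − 83.65 = -169.42°.
Normalise into (−180°, 180°]: -169.42° stays -169.42°.
Negative ⇒ the second point lies to the west; separation 169.42°.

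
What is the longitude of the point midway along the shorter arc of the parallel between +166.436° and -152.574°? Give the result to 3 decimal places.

Signed shortest Δλ from +166.436° to -152.574° is +40.990°.
Midpoint longitude = +166.436° + (+40.990°)/2 = +166.436° + 20.495° = +186.931°.
Normalise into (−180°, 180°]: -173.069°.
(The naïve average (+166.436 + -152.574)/2 = 6.931° is on the wrong side of the globe.)

-173.069°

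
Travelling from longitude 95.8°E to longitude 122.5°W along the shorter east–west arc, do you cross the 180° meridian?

Naïve |-122.5 − 95.8| = 218.3° > 180°, so the shorter arc goes the other way round — across 180°.
Signed shortest Δλ = ((-122.5 − 95.8 + 180) mod 360) − 180 = 141.7°.
Going east by 141.7° from +95.8° passes through 180° before reaching -122.5°.

Yes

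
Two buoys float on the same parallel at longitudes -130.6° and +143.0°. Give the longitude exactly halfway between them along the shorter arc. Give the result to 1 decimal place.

Signed shortest Δλ from -130.6° to +143.0° is -86.4°.
Midpoint longitude = -130.6° + (-86.4°)/2 = -130.6° − 43.2° = -173.8°.
(The naïve average (-130.6 + +143.0)/2 = 6.2° is on the wrong side of the globe.)

-173.8°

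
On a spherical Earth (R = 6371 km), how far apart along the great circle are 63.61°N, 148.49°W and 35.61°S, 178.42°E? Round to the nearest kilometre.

11413 km

Δλ = 178.42 − -148.49 = 326.91°; wrapped into (−180°, 180°]: -33.09°.
Δφ = -35.61 − 63.61 = -99.22°.
a = sin²(Δφ/2) + cos φ₁ · cos φ₂ · sin²(Δλ/2) = 0.609417.
c = 2·atan2(√a, √(1−a)) = 1.79142 rad → d = 6371·c ≈ 11413.11 km.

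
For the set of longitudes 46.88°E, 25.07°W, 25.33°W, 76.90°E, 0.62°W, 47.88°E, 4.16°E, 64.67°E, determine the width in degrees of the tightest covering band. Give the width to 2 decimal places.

102.23°

Sort the longitudes: -25.33°, -25.07°, -0.62°, +4.16°, +46.88°, +47.88°, +64.67°, +76.90°.
Eastward gaps between consecutive values (wrapping around): 0.26°, 24.45°, 4.78°, 42.72°, 1.00°, 16.79°, 12.23°, 257.77°.
Largest gap = 257.77° ⇒ minimal covering band is its complement: 360° − 257.77° = 102.23°.
Band runs from -25.33° eastward to +76.90°.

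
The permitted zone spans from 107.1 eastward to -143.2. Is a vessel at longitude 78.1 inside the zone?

Band width going east from +107.1° to -143.2°: ((-143.2 − 107.1) mod 360) = 109.7°.
Offset of +78.1° east of the west edge: ((78.1 − 107.1) mod 360) = 331.0°.
331.0° > 109.7° ⇒ outside.

No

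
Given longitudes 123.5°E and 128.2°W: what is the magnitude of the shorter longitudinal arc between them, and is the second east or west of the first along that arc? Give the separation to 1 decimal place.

108.3° east

Raw difference: -128.2 − 123.5 = -251.7°.
Normalise into (−180°, 180°]: -251.7° + 360° = 108.3°.
Positive ⇒ the second point lies to the east; separation 108.3°.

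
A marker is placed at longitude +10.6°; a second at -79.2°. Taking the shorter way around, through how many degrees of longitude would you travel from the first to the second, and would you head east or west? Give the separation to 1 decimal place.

Raw difference: -79.2 − 10.6 = -89.8°.
Normalise into (−180°, 180°]: -89.8° stays -89.8°.
Negative ⇒ the second point lies to the west; separation 89.8°.

89.8° west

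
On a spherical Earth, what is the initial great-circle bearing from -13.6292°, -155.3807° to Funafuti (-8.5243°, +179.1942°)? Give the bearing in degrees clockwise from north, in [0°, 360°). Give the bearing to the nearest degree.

Δλ = 179.1942 − -155.3807 = 334.5749°; wrapped into (−180°, 180°]: -25.4251°.
θ = atan2( sin Δλ · cos φ₂ , cos φ₁ · sin φ₂ − sin φ₁ · cos φ₂ · cos Δλ )
  = atan2(-0.42459, 0.06641) = -81.110° → normalised to [0°, 360°): 278.890°.

279°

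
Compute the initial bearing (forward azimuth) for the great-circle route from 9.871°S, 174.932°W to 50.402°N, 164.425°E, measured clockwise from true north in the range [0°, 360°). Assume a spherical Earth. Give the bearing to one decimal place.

345.4°

Δλ = 164.425 − -174.932 = 339.357°; wrapped into (−180°, 180°]: -20.643°.
θ = atan2( sin Δλ · cos φ₂ , cos φ₁ · sin φ₂ − sin φ₁ · cos φ₂ · cos Δλ )
  = atan2(-0.22471, 0.86138) = -14.621° → normalised to [0°, 360°): 345.379°.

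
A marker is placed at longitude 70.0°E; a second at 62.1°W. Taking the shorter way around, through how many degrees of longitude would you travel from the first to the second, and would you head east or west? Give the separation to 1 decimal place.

Raw difference: -62.1 − 70.0 = -132.1°.
Normalise into (−180°, 180°]: -132.1° stays -132.1°.
Negative ⇒ the second point lies to the west; separation 132.1°.

132.1° west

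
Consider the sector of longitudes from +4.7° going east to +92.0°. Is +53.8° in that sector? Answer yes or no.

Yes

Band width going east from +4.7° to +92.0°: ((92.0 − 4.7) mod 360) = 87.3°.
Offset of +53.8° east of the west edge: ((53.8 − 4.7) mod 360) = 49.1°.
49.1° ≤ 87.3° ⇒ inside.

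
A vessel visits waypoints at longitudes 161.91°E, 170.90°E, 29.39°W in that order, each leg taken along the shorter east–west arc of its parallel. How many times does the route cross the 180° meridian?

Leg 1: +161.91° → +170.90°, shortest Δλ = 8.99° (east) — does not cross 180°.
Leg 2: +170.90° → -29.39°, shortest Δλ = 159.71° (east) — crosses 180°.
Total crossings: 1.

1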